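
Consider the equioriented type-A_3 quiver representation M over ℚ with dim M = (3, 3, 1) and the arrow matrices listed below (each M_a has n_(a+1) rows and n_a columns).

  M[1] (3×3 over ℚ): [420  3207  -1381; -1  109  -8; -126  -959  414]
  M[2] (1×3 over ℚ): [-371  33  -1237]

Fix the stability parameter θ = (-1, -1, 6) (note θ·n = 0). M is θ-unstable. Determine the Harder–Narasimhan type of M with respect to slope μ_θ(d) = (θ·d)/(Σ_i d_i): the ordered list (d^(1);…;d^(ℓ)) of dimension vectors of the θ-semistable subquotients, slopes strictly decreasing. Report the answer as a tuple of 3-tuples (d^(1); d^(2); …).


Barcode: M ≅ I[1,2]^2, I[1,3]. HN layers by μ_θ (2 steps, strictly decreasing):
  μ^(1)=6; μ^(2)=-1

((0, 0, 1); (3, 3, 0))


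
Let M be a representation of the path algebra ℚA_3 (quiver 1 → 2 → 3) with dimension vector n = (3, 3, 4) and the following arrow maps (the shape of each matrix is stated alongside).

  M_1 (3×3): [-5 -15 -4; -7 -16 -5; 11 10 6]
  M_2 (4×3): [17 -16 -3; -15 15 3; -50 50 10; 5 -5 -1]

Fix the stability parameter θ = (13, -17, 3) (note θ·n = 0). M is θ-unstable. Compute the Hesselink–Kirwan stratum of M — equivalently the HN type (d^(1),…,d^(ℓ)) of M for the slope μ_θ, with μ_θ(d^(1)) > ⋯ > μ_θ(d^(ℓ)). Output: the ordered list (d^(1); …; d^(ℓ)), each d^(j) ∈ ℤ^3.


Via rank(M_{q-1}∘⋯∘M_p): M ≅ I[1,2], I[1,3]^2, I[3,3]^2.
μ_θ-semistable layers: μ^(1)=3; μ^(2)=-2

((0, 0, 4); (3, 3, 0))


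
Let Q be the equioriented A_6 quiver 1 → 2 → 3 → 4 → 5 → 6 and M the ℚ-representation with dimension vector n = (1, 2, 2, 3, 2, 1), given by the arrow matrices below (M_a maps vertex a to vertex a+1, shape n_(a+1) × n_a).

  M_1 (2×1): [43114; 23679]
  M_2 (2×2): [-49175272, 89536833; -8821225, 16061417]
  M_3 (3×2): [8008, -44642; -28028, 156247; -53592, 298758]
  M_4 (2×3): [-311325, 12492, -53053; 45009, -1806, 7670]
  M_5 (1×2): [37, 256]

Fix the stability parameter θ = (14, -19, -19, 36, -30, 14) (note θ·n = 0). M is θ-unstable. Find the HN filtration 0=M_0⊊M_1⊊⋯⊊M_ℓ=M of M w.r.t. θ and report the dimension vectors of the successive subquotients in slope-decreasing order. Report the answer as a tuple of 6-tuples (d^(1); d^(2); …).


Barcode: M ≅ I[1,4], I[2,3], I[4,5], I[4,6]. HN layers by μ_θ (5 steps, strictly decreasing):
  μ^(1)=36; μ^(2)=14; μ^(3)=3; μ^(4)=-8; μ^(5)=-19

((0, 0, 0, 1, 0, 0); (0, 0, 0, 0, 0, 1); (0, 0, 0, 2, 2, 0); (1, 1, 1, 0, 0, 0); (0, 1, 1, 0, 0, 0))


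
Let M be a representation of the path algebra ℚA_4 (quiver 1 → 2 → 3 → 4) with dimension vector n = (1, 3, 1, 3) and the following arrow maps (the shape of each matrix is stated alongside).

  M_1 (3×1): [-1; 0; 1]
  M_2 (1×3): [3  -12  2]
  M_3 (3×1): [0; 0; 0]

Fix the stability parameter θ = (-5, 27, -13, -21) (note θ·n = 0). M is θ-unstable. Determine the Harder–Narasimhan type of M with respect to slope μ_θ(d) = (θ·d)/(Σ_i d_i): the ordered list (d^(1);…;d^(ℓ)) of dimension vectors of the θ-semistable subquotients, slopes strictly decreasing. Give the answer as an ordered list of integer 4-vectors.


Barcode: M ≅ I[1,3], I[2,2]^2, I[4,4]^3. HN layers by μ_θ (4 steps, strictly decreasing):
  μ^(1)=27; μ^(2)=7; μ^(3)=-5; μ^(4)=-21

((0, 2, 0, 0); (0, 1, 1, 0); (1, 0, 0, 0); (0, 0, 0, 3))


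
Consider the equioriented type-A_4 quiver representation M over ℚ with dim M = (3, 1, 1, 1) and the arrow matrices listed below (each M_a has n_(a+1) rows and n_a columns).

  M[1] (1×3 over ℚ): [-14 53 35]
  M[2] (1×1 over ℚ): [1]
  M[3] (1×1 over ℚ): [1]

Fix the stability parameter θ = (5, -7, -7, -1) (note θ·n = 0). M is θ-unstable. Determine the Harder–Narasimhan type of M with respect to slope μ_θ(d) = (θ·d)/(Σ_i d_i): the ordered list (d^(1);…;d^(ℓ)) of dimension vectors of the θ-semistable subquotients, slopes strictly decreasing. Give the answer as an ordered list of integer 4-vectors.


Via rank(M_{q-1}∘⋯∘M_p): M ≅ I[1,1]^2, I[1,4].
μ_θ-semistable layers: μ^(1)=5; μ^(2)=-1; μ^(3)=-3

((2, 0, 0, 0); (0, 0, 0, 1); (1, 1, 1, 0))


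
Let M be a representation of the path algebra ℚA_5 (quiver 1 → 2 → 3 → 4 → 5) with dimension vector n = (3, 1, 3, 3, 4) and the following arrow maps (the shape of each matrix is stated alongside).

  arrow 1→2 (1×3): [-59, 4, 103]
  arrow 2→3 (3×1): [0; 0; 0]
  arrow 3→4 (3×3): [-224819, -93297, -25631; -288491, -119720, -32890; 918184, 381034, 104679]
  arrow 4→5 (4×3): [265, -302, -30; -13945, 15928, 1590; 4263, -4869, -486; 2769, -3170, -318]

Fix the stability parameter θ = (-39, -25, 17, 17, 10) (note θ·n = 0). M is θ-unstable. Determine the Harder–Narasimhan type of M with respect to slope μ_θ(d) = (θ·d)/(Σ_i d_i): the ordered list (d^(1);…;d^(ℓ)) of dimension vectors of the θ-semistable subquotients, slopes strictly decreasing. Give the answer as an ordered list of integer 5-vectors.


Barcode: M ≅ I[1,1]^2, I[1,2], I[3,4], I[3,5]^2, I[5,5]^2. HN layers by μ_θ (5 steps, strictly decreasing):
  μ^(1)=17; μ^(2)=44/3; μ^(3)=10; μ^(4)=-25; μ^(5)=-39

((0, 0, 1, 1, 0); (0, 0, 2, 2, 2); (0, 0, 0, 0, 2); (0, 1, 0, 0, 0); (3, 0, 0, 0, 0))


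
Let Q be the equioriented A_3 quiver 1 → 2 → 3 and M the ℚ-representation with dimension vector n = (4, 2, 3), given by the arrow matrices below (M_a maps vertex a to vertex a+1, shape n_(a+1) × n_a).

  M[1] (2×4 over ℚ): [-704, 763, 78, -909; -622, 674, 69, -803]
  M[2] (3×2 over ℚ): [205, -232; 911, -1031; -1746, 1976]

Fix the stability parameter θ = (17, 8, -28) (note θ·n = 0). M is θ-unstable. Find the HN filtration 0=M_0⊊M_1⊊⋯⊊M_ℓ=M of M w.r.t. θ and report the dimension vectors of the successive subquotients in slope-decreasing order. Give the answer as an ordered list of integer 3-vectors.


Via rank(M_{q-1}∘⋯∘M_p): M ≅ I[1,1]^2, I[1,3]^2, I[3,3].
μ_θ-semistable layers: μ^(1)=17; μ^(2)=-1; μ^(3)=-28

((2, 0, 0); (2, 2, 2); (0, 0, 1))


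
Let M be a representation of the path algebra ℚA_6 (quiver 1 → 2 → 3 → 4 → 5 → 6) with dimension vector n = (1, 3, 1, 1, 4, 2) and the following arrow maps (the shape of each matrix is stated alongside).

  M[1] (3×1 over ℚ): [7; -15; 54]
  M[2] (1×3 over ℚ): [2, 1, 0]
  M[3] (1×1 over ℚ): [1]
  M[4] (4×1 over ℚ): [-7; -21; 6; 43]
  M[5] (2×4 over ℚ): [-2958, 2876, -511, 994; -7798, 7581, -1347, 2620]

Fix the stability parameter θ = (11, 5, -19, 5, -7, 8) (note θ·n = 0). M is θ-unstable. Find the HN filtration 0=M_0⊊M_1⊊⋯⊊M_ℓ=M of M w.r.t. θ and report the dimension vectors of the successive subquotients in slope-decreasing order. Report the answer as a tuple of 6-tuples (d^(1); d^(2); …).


Via rank(M_{q-1}∘⋯∘M_p): M ≅ I[1,6], I[2,2]^2, I[5,5]^2, I[5,6].
μ_θ-semistable layers: μ^(1)=8; μ^(2)=5; μ^(3)=-1; μ^(4)=-7

((0, 0, 0, 0, 0, 2); (0, 2, 0, 0, 0, 0); (1, 1, 1, 1, 1, 0); (0, 0, 0, 0, 3, 0))


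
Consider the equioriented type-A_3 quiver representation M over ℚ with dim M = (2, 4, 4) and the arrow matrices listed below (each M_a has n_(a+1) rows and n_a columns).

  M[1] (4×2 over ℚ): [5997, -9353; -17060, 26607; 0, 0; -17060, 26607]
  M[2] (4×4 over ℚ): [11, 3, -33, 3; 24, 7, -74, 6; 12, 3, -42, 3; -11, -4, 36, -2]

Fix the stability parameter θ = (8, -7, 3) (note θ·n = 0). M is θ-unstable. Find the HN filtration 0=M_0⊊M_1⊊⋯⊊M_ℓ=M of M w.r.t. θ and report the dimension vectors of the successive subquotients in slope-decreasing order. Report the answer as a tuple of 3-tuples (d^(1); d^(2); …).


Barcode: M ≅ I[1,3]^2, I[2,3]^2. HN layers by μ_θ (3 steps, strictly decreasing):
  μ^(1)=3; μ^(2)=1/2; μ^(3)=-7

((0, 0, 4); (2, 2, 0); (0, 2, 0))


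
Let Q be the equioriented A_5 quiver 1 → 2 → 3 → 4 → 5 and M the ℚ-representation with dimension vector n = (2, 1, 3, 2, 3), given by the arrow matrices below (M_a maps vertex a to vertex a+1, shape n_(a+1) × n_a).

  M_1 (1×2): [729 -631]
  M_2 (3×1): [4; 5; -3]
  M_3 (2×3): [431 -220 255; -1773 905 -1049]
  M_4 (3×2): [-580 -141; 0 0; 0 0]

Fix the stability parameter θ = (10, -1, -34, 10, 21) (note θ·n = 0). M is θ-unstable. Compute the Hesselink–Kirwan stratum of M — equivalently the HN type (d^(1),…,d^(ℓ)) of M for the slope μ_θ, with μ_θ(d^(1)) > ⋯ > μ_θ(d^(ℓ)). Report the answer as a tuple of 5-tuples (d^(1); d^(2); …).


Interval decomposition of M: I[1,1], I[1,4], I[3,3], I[3,5], I[5,5]^2.
HN type (ℓ=4): μ^(1)=21; μ^(2)=10; μ^(3)=-25/3; μ^(4)=-34

((0, 0, 0, 0, 3); (1, 0, 0, 2, 0); (1, 1, 1, 0, 0); (0, 0, 2, 0, 0))


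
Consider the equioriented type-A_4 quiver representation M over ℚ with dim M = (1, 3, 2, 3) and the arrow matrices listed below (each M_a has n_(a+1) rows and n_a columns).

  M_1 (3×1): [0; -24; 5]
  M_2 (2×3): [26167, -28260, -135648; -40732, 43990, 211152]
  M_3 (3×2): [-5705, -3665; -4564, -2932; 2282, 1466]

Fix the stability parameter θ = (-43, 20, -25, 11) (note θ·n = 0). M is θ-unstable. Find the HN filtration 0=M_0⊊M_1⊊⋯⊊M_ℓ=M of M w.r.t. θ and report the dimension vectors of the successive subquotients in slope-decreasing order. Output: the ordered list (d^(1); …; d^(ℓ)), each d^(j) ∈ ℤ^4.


Via rank(M_{q-1}∘⋯∘M_p): M ≅ I[1,2], I[2,3], I[2,4], I[4,4]^2.
μ_θ-semistable layers: μ^(1)=20; μ^(2)=11; μ^(3)=-5/2; μ^(4)=-43

((0, 1, 0, 0); (0, 0, 0, 3); (0, 2, 2, 0); (1, 0, 0, 0))


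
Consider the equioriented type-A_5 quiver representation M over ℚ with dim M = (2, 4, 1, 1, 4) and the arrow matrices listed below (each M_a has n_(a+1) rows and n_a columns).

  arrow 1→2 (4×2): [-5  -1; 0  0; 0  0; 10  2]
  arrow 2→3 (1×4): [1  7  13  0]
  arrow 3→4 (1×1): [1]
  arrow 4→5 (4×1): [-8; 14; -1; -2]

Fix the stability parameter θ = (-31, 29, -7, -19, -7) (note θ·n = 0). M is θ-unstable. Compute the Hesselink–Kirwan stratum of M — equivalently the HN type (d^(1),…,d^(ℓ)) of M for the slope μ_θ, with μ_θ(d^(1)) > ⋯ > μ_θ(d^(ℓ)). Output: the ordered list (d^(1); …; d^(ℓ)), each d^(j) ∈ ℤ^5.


Interval decomposition of M: I[1,1], I[1,5], I[2,2]^3, I[5,5]^3.
HN type (ℓ=4): μ^(1)=29; μ^(2)=-1; μ^(3)=-7; μ^(4)=-31

((0, 3, 0, 0, 0); (0, 1, 1, 1, 1); (0, 0, 0, 0, 3); (2, 0, 0, 0, 0))


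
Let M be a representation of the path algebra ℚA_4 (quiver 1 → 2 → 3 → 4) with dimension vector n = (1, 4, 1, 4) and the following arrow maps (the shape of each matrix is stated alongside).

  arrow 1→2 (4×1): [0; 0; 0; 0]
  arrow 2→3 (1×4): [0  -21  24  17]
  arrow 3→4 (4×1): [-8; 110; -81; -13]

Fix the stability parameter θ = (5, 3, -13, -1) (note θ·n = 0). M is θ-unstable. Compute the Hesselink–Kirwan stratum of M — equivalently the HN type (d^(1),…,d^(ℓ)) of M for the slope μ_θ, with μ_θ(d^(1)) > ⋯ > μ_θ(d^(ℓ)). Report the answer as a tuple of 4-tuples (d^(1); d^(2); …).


Barcode: M ≅ I[1,1], I[2,2]^3, I[2,4], I[4,4]^3. HN layers by μ_θ (4 steps, strictly decreasing):
  μ^(1)=5; μ^(2)=3; μ^(3)=-1; μ^(4)=-5

((1, 0, 0, 0); (0, 3, 0, 0); (0, 0, 0, 4); (0, 1, 1, 0))


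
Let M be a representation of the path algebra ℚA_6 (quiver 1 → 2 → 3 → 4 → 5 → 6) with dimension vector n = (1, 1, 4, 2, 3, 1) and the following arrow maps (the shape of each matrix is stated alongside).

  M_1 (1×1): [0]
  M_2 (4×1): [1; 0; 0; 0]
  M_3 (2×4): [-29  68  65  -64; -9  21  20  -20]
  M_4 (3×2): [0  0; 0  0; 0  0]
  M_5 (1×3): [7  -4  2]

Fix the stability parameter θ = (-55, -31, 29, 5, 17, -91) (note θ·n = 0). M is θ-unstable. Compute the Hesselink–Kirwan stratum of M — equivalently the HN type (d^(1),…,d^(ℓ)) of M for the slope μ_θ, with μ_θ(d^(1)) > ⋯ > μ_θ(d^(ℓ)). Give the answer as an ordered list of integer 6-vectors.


Interval decomposition of M: I[1,1], I[2,4], I[3,3]^2, I[3,4], I[5,5]^2, I[5,6].
HN type (ℓ=5): μ^(1)=29; μ^(2)=17; μ^(3)=-31; μ^(4)=-37; μ^(5)=-55

((0, 0, 2, 0, 0, 0); (0, 0, 2, 2, 2, 0); (0, 1, 0, 0, 0, 0); (0, 0, 0, 0, 1, 1); (1, 0, 0, 0, 0, 0))


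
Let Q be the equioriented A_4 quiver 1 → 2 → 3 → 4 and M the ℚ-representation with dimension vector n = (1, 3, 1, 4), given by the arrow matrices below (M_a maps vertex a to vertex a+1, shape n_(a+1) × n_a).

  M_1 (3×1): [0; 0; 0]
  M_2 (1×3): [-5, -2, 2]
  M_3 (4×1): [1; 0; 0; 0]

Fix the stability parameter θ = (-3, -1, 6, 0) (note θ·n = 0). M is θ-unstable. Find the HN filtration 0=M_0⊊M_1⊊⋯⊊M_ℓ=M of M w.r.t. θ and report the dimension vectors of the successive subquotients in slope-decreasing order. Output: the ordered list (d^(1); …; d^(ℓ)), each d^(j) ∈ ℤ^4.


Via rank(M_{q-1}∘⋯∘M_p): M ≅ I[1,1], I[2,2]^2, I[2,4], I[4,4]^3.
μ_θ-semistable layers: μ^(1)=3; μ^(2)=0; μ^(3)=-1; μ^(4)=-3

((0, 0, 1, 1); (0, 0, 0, 3); (0, 3, 0, 0); (1, 0, 0, 0))


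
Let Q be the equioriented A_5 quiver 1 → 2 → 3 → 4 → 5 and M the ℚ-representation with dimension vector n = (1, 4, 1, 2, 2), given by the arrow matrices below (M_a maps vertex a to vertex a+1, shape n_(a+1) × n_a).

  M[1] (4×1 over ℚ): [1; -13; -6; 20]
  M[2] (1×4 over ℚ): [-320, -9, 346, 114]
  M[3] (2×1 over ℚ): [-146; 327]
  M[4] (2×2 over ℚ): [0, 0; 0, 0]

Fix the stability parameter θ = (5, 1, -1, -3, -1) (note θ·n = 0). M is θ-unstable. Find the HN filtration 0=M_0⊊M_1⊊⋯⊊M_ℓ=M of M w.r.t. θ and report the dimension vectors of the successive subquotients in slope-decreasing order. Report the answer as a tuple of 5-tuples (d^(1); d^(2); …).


Barcode: M ≅ I[1,4], I[2,2]^3, I[4,4], I[5,5]^2. HN layers by μ_θ (4 steps, strictly decreasing):
  μ^(1)=1; μ^(2)=1/2; μ^(3)=-1; μ^(4)=-3

((0, 3, 0, 0, 0); (1, 1, 1, 1, 0); (0, 0, 0, 0, 2); (0, 0, 0, 1, 0))


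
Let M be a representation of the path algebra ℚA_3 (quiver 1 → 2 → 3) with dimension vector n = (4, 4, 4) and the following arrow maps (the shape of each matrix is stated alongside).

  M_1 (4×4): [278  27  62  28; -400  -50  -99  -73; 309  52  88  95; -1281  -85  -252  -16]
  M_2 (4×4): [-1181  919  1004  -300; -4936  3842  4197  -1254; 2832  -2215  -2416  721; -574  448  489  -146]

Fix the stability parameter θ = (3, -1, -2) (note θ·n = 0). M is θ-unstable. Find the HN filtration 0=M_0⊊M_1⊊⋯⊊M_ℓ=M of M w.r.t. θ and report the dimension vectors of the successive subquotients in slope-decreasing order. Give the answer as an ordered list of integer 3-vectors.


Barcode: M ≅ I[1,2], I[1,3]^3, I[3,3]. HN layers by μ_θ (3 steps, strictly decreasing):
  μ^(1)=1; μ^(2)=0; μ^(3)=-2

((1, 1, 0); (3, 3, 3); (0, 0, 1))


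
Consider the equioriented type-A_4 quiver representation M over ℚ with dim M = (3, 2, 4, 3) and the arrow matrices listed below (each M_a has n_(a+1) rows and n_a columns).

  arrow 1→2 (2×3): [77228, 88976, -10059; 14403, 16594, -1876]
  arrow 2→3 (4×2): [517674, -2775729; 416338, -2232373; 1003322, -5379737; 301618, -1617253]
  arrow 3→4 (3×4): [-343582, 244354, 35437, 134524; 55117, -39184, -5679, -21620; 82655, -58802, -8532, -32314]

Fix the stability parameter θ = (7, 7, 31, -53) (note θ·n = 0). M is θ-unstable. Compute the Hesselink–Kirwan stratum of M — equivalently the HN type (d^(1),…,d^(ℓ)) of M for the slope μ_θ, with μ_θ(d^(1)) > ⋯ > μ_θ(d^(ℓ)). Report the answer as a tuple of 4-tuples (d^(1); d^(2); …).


Barcode: M ≅ I[1,1], I[1,2], I[1,4], I[3,3], I[3,4]^2. HN layers by μ_θ (4 steps, strictly decreasing):
  μ^(1)=31; μ^(2)=7; μ^(3)=-2; μ^(4)=-11

((0, 0, 1, 0); (2, 1, 0, 0); (1, 1, 1, 1); (0, 0, 2, 2))


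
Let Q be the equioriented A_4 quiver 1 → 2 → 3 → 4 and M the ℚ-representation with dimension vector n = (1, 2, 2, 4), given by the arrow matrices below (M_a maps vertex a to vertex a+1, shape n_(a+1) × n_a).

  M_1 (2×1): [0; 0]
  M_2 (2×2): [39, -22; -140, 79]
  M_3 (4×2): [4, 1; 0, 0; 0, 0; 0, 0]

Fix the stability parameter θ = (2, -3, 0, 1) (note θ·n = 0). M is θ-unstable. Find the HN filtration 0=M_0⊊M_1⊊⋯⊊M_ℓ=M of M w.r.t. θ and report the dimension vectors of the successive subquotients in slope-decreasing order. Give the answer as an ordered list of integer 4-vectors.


Via rank(M_{q-1}∘⋯∘M_p): M ≅ I[1,1], I[2,3], I[2,4], I[4,4]^3.
μ_θ-semistable layers: μ^(1)=2; μ^(2)=1; μ^(3)=0; μ^(4)=-3

((1, 0, 0, 0); (0, 0, 0, 4); (0, 0, 2, 0); (0, 2, 0, 0))


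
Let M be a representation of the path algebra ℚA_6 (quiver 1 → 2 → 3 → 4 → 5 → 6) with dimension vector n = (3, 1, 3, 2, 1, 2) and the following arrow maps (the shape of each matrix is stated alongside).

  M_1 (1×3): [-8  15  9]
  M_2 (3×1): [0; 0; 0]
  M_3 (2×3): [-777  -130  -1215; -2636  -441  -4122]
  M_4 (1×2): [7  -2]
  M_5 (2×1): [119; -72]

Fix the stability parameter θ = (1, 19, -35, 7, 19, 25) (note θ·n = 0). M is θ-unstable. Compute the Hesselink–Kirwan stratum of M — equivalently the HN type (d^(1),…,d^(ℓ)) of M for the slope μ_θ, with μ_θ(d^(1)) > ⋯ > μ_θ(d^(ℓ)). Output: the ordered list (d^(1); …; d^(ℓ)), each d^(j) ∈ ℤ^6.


Interval decomposition of M: I[1,1]^2, I[1,2], I[3,3], I[3,4], I[3,6], I[6,6].
HN type (ℓ=5): μ^(1)=25; μ^(2)=19; μ^(3)=7; μ^(4)=1; μ^(5)=-35

((0, 0, 0, 0, 0, 2); (0, 1, 0, 0, 1, 0); (0, 0, 0, 2, 0, 0); (3, 0, 0, 0, 0, 0); (0, 0, 3, 0, 0, 0))


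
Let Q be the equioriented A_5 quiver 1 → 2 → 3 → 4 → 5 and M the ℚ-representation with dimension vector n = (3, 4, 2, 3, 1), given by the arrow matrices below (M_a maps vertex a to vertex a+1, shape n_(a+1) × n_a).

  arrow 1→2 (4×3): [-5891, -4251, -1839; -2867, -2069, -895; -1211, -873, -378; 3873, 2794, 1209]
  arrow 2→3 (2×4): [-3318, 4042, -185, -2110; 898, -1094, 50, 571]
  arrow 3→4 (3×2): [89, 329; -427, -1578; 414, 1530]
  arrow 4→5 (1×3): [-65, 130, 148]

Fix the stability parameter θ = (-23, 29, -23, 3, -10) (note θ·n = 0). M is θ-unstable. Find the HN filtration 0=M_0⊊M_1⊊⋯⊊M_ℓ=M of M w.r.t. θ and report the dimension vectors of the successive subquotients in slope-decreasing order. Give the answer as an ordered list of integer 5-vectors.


Barcode: M ≅ I[1,2], I[1,4], I[1,5], I[2,2], I[4,4]. HN layers by μ_θ (4 steps, strictly decreasing):
  μ^(1)=29; μ^(2)=3; μ^(3)=-1/4; μ^(4)=-23

((0, 2, 0, 0, 0); (0, 1, 1, 2, 0); (0, 1, 1, 1, 1); (3, 0, 0, 0, 0))


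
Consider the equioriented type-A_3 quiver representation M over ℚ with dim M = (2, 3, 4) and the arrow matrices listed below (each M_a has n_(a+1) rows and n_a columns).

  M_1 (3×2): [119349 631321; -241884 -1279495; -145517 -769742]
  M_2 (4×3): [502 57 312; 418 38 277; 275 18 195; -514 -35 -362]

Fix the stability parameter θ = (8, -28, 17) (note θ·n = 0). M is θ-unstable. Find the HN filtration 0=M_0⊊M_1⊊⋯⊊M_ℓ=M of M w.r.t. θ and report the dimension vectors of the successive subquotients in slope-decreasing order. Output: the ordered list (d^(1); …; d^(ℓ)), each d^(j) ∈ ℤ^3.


Via rank(M_{q-1}∘⋯∘M_p): M ≅ I[1,3]^2, I[2,3], I[3,3].
μ_θ-semistable layers: μ^(1)=17; μ^(2)=-10; μ^(3)=-28

((0, 0, 4); (2, 2, 0); (0, 1, 0))


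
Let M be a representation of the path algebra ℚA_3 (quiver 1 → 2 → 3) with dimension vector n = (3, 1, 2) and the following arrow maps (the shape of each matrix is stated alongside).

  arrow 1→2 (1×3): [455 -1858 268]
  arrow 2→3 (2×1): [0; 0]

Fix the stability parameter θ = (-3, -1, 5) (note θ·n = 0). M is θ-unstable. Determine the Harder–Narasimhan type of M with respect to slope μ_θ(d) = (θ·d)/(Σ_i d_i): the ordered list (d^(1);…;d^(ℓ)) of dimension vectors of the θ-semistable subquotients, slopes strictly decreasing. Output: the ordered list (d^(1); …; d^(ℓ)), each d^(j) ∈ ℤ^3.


Interval decomposition of M: I[1,1]^2, I[1,2], I[3,3]^2.
HN type (ℓ=3): μ^(1)=5; μ^(2)=-1; μ^(3)=-3

((0, 0, 2); (0, 1, 0); (3, 0, 0))


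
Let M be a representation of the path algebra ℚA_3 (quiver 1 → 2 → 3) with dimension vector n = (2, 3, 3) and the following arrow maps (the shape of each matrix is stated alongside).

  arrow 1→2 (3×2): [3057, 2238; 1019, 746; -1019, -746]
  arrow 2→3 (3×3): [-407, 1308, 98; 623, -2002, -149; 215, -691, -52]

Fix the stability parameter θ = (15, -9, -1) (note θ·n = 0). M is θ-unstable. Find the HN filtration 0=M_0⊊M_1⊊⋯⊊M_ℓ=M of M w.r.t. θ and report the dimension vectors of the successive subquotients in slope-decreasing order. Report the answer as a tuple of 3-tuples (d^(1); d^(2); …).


Barcode: M ≅ I[1,1], I[1,3], I[2,3]^2. HN layers by μ_θ (4 steps, strictly decreasing):
  μ^(1)=15; μ^(2)=5/3; μ^(3)=-1; μ^(4)=-9

((1, 0, 0); (1, 1, 1); (0, 0, 2); (0, 2, 0))


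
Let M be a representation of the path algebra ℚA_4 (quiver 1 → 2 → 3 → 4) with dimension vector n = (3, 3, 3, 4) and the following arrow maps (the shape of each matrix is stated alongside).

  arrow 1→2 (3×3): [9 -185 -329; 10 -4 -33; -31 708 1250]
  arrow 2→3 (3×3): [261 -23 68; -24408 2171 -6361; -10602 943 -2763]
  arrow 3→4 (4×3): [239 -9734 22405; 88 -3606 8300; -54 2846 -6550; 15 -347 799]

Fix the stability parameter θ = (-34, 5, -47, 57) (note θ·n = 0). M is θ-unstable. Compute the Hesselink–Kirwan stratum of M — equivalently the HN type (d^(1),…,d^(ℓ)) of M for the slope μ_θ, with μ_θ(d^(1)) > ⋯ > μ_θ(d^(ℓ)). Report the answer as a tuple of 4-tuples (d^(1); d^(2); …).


Via rank(M_{q-1}∘⋯∘M_p): M ≅ I[1,2], I[1,4]^2, I[3,4], I[4,4].
μ_θ-semistable layers: μ^(1)=57; μ^(2)=5; μ^(3)=-21; μ^(4)=-34; μ^(5)=-47

((0, 0, 0, 4); (0, 1, 0, 0); (0, 2, 2, 0); (3, 0, 0, 0); (0, 0, 1, 0))


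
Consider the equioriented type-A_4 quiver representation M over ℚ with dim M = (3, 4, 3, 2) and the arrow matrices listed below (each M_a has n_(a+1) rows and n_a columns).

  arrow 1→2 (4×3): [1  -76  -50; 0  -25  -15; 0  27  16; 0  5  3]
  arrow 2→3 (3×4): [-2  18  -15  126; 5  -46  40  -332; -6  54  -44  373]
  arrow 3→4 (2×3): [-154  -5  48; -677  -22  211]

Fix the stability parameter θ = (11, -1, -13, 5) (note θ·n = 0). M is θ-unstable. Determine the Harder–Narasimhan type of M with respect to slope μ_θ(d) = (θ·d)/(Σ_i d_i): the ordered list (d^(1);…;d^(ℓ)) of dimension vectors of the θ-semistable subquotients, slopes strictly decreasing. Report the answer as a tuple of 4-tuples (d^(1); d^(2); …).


Barcode: M ≅ I[1,3], I[1,4]^2, I[2,2]. HN layers by μ_θ (2 steps, strictly decreasing):
  μ^(1)=5; μ^(2)=-1

((0, 0, 0, 2); (3, 4, 3, 0))


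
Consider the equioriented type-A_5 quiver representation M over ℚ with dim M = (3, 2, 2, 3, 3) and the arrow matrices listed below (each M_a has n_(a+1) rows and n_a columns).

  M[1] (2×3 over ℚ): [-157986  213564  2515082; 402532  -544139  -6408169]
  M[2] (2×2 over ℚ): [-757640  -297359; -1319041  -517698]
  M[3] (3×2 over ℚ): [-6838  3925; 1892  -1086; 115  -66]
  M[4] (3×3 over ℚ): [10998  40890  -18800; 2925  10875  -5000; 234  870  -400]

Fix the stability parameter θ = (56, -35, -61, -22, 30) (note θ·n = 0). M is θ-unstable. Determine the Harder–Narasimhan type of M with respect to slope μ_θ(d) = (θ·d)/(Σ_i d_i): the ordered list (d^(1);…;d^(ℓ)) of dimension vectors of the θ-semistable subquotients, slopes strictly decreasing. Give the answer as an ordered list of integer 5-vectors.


Interval decomposition of M: I[1,1], I[1,4], I[1,5], I[4,4], I[5,5]^2.
HN type (ℓ=4): μ^(1)=56; μ^(2)=30; μ^(3)=-31/2; μ^(4)=-22

((1, 0, 0, 0, 0); (0, 0, 0, 0, 3); (2, 2, 2, 2, 0); (0, 0, 0, 1, 0))


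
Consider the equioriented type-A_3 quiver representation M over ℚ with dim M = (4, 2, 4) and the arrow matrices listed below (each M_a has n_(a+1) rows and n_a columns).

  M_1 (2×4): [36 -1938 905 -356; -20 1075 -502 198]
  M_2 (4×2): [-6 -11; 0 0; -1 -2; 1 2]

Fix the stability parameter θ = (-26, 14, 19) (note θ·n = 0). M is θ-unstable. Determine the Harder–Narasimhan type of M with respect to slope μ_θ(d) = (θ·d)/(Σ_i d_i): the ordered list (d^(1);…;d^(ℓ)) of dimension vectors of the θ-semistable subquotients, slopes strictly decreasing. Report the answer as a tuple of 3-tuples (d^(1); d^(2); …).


Barcode: M ≅ I[1,1]^2, I[1,3]^2, I[3,3]^2. HN layers by μ_θ (3 steps, strictly decreasing):
  μ^(1)=19; μ^(2)=14; μ^(3)=-26

((0, 0, 4); (0, 2, 0); (4, 0, 0))


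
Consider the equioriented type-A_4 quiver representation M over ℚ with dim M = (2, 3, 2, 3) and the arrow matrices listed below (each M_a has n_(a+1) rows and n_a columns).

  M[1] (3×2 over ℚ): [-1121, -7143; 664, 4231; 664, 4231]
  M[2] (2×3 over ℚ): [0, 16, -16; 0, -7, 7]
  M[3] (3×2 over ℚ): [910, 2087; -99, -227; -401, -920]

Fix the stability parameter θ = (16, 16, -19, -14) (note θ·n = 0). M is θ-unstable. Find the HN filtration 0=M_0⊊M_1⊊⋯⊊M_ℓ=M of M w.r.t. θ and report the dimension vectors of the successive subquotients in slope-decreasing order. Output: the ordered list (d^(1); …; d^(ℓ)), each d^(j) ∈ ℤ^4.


Via rank(M_{q-1}∘⋯∘M_p): M ≅ I[1,2]^2, I[2,4], I[3,4], I[4,4].
μ_θ-semistable layers: μ^(1)=16; μ^(2)=-17/3; μ^(3)=-14; μ^(4)=-19

((2, 2, 0, 0); (0, 1, 1, 1); (0, 0, 0, 2); (0, 0, 1, 0))


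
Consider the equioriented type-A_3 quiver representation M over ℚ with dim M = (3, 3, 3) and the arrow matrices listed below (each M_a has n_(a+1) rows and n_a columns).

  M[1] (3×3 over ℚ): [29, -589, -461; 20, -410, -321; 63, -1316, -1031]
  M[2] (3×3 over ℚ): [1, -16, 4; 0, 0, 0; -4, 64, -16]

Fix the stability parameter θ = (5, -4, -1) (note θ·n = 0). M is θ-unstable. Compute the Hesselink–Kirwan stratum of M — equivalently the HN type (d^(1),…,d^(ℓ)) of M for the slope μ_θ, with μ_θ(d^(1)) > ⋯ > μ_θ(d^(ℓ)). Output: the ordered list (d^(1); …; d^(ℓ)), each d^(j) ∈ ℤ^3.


Via rank(M_{q-1}∘⋯∘M_p): M ≅ I[1,2]^2, I[1,3], I[3,3]^2.
μ_θ-semistable layers: μ^(1)=1/2; μ^(2)=0; μ^(3)=-1

((2, 2, 0); (1, 1, 1); (0, 0, 2))


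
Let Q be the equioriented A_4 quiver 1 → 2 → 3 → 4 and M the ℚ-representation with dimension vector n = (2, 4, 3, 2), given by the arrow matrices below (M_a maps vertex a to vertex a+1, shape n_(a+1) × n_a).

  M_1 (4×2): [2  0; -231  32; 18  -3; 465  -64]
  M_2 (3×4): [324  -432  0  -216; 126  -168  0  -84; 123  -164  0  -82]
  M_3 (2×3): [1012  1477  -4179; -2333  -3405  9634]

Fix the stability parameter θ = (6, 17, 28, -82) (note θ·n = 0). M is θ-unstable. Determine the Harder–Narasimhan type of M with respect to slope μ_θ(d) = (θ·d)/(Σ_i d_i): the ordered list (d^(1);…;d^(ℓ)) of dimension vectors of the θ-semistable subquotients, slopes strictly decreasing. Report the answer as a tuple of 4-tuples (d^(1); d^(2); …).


Via rank(M_{q-1}∘⋯∘M_p): M ≅ I[1,2]^2, I[2,2], I[2,4], I[3,3], I[3,4].
μ_θ-semistable layers: μ^(1)=28; μ^(2)=17; μ^(3)=6; μ^(4)=-37/3; μ^(5)=-27

((0, 0, 1, 0); (0, 3, 0, 0); (2, 0, 0, 0); (0, 1, 1, 1); (0, 0, 1, 1))


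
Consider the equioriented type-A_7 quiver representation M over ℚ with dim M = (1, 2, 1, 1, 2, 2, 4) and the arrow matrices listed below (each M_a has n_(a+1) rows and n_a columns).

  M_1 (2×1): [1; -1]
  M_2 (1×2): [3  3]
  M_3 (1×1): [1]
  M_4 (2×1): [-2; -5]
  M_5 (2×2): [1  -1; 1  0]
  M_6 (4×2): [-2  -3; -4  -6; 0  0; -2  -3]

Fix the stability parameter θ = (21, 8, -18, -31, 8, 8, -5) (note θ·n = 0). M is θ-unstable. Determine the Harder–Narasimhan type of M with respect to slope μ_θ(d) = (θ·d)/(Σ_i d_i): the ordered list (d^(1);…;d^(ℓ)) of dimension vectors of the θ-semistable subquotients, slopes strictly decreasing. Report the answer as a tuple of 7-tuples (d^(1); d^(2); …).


Via rank(M_{q-1}∘⋯∘M_p): M ≅ I[1,2], I[2,6], I[5,7], I[7,7]^3.
μ_θ-semistable layers: μ^(1)=29/2; μ^(2)=8; μ^(3)=11/3; μ^(4)=-5; μ^(5)=-41/3

((1, 1, 0, 0, 0, 0, 0); (0, 0, 0, 0, 1, 1, 0); (0, 0, 0, 0, 1, 1, 1); (0, 0, 0, 0, 0, 0, 3); (0, 1, 1, 1, 0, 0, 0))


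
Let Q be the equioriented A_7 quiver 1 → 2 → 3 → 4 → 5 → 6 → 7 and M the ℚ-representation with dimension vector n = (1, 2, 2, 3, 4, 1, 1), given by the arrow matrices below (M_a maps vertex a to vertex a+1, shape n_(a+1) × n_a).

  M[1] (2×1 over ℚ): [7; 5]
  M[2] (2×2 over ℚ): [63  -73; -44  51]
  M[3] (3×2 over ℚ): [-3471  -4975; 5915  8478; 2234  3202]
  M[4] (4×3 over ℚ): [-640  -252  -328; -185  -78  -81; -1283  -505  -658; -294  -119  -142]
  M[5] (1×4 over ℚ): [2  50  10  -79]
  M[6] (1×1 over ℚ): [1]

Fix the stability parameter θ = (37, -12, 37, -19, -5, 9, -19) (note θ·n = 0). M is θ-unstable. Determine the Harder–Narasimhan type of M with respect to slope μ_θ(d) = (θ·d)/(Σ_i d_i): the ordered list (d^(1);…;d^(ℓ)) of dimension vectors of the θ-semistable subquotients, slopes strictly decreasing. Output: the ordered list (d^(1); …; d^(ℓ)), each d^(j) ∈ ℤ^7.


Interval decomposition of M: I[1,7], I[2,5], I[4,5], I[5,5].
HN type (ℓ=5): μ^(1)=13/3; μ^(2)=4; μ^(3)=-5; μ^(4)=-12; μ^(5)=-19

((0, 0, 1, 1, 1, 0, 0); (1, 1, 1, 1, 1, 1, 1); (0, 0, 0, 0, 2, 0, 0); (0, 1, 0, 0, 0, 0, 0); (0, 0, 0, 1, 0, 0, 0))


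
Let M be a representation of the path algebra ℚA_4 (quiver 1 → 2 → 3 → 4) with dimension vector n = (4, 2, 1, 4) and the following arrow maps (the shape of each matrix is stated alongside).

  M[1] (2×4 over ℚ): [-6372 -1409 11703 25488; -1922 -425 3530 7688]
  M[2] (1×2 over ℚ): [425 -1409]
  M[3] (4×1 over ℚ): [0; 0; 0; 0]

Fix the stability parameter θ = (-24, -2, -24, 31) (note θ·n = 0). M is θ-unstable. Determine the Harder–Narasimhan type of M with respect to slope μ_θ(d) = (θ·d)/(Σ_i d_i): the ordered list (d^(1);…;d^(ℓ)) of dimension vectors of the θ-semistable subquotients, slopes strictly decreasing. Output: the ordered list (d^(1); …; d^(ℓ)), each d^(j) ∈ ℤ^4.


Interval decomposition of M: I[1,1]^2, I[1,2], I[1,3], I[4,4]^4.
HN type (ℓ=4): μ^(1)=31; μ^(2)=-2; μ^(3)=-13; μ^(4)=-24

((0, 0, 0, 4); (0, 1, 0, 0); (0, 1, 1, 0); (4, 0, 0, 0))


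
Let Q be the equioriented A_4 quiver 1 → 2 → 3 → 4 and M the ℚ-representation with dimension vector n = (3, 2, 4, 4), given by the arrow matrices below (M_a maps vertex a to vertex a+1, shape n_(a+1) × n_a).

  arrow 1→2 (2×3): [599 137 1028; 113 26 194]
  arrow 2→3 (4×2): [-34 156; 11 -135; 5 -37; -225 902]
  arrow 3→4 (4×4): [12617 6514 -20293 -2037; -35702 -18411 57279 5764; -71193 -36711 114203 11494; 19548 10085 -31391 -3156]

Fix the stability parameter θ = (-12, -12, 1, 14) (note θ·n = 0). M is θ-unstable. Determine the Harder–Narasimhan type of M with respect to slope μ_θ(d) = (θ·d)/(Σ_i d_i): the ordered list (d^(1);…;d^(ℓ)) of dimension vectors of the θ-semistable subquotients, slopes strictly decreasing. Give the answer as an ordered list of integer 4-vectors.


Via rank(M_{q-1}∘⋯∘M_p): M ≅ I[1,1], I[1,4]^2, I[3,4]^2.
μ_θ-semistable layers: μ^(1)=14; μ^(2)=1; μ^(3)=-12

((0, 0, 0, 4); (0, 0, 4, 0); (3, 2, 0, 0))


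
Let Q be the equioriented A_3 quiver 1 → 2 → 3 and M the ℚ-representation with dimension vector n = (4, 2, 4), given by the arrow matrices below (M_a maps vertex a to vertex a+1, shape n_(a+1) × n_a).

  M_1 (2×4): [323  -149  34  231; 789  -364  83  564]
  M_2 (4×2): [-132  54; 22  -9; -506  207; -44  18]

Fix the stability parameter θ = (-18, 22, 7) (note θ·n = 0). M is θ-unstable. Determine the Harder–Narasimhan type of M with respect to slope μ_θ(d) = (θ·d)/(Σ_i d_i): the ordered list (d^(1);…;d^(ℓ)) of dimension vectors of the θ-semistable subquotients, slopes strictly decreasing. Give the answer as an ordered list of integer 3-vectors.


Via rank(M_{q-1}∘⋯∘M_p): M ≅ I[1,1]^2, I[1,2], I[1,3], I[3,3]^3.
μ_θ-semistable layers: μ^(1)=22; μ^(2)=29/2; μ^(3)=7; μ^(4)=-18

((0, 1, 0); (0, 1, 1); (0, 0, 3); (4, 0, 0))


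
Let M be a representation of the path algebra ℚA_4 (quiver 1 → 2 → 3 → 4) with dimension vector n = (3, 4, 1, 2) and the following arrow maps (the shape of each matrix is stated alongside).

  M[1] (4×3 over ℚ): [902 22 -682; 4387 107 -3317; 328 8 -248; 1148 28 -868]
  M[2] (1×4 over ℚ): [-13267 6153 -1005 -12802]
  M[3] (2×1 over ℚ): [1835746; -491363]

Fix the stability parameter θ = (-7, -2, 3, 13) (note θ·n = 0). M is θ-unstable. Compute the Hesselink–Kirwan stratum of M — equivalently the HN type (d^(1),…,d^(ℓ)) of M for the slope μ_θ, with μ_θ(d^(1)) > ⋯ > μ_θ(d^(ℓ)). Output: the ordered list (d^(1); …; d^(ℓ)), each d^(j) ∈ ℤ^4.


Via rank(M_{q-1}∘⋯∘M_p): M ≅ I[1,1]^2, I[1,4], I[2,2]^3, I[4,4].
μ_θ-semistable layers: μ^(1)=13; μ^(2)=3; μ^(3)=-2; μ^(4)=-7

((0, 0, 0, 2); (0, 0, 1, 0); (0, 4, 0, 0); (3, 0, 0, 0))


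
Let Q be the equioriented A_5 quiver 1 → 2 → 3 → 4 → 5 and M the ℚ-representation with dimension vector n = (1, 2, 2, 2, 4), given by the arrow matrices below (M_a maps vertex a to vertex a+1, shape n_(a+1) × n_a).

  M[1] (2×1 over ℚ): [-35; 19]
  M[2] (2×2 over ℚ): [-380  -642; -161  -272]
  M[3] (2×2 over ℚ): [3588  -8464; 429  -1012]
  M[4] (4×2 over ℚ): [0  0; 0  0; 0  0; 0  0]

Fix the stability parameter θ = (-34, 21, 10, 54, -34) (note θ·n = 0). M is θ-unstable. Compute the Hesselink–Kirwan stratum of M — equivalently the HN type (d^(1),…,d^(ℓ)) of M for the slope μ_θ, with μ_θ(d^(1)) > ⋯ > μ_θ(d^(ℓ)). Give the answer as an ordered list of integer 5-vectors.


Via rank(M_{q-1}∘⋯∘M_p): M ≅ I[1,4], I[2,3], I[4,4], I[5,5]^4.
μ_θ-semistable layers: μ^(1)=54; μ^(2)=31/2; μ^(3)=-34

((0, 0, 0, 2, 0); (0, 2, 2, 0, 0); (1, 0, 0, 0, 4))


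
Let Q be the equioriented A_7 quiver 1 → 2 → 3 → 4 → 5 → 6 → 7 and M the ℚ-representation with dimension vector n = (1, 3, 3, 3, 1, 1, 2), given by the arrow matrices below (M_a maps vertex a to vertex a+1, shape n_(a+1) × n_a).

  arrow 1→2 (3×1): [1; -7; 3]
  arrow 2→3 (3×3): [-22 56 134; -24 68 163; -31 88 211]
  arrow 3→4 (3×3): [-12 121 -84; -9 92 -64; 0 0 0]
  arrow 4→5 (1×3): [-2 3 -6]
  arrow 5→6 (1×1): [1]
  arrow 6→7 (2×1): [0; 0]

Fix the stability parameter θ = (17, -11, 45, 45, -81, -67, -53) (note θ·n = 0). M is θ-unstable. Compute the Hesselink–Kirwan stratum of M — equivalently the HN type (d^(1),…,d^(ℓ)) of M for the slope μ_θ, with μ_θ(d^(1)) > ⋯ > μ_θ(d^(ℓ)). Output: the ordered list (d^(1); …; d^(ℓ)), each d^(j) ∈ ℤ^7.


Interval decomposition of M: I[1,6], I[2,3], I[2,4], I[4,4], I[7,7]^2.
HN type (ℓ=4): μ^(1)=45; μ^(2)=-26/3; μ^(3)=-11; μ^(4)=-53

((0, 0, 2, 2, 0, 0, 0); (1, 1, 1, 1, 1, 1, 0); (0, 2, 0, 0, 0, 0, 0); (0, 0, 0, 0, 0, 0, 2))


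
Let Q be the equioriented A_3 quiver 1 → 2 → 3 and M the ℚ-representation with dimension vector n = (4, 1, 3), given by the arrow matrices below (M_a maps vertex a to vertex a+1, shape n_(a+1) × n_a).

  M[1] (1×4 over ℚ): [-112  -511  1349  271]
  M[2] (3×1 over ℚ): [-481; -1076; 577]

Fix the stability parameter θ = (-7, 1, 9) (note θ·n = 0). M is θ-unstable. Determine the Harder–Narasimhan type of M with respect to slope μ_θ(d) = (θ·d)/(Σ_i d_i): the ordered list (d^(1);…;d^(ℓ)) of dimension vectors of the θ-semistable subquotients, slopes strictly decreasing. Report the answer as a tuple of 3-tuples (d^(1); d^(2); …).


Barcode: M ≅ I[1,1]^3, I[1,3], I[3,3]^2. HN layers by μ_θ (3 steps, strictly decreasing):
  μ^(1)=9; μ^(2)=1; μ^(3)=-7

((0, 0, 3); (0, 1, 0); (4, 0, 0))


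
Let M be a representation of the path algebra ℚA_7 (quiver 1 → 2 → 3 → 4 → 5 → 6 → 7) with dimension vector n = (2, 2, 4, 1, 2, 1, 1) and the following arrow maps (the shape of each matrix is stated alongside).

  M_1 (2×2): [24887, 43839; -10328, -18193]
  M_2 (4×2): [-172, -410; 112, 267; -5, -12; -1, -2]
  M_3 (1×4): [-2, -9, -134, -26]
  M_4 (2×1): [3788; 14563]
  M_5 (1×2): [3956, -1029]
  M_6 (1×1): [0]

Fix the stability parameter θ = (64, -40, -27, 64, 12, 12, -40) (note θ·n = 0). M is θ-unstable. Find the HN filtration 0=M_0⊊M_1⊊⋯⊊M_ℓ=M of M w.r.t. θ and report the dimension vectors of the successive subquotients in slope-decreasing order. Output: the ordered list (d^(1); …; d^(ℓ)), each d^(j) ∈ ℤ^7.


Barcode: M ≅ I[1,3], I[1,6], I[3,3]^2, I[5,5], I[7,7]. HN layers by μ_θ (5 steps, strictly decreasing):
  μ^(1)=88/3; μ^(2)=12; μ^(3)=-1; μ^(4)=-27; μ^(5)=-40

((0, 0, 0, 1, 1, 1, 0); (0, 0, 0, 0, 1, 0, 0); (2, 2, 2, 0, 0, 0, 0); (0, 0, 2, 0, 0, 0, 0); (0, 0, 0, 0, 0, 0, 1))


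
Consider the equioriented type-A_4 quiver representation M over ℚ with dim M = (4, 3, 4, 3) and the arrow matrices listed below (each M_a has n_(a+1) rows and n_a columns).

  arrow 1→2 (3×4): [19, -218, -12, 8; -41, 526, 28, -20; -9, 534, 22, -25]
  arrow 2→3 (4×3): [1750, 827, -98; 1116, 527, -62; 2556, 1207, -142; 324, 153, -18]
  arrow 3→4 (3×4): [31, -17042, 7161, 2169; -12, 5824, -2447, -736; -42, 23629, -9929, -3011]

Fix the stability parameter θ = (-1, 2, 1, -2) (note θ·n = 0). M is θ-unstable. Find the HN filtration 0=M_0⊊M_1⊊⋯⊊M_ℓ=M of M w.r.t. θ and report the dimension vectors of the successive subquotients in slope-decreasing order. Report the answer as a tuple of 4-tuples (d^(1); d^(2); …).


Interval decomposition of M: I[1,1]^2, I[1,2], I[1,4], I[2,4], I[3,3], I[3,4].
HN type (ℓ=5): μ^(1)=2; μ^(2)=1; μ^(3)=1/3; μ^(4)=-1/2; μ^(5)=-1

((0, 1, 0, 0); (0, 0, 1, 0); (0, 2, 2, 2); (0, 0, 1, 1); (4, 0, 0, 0))


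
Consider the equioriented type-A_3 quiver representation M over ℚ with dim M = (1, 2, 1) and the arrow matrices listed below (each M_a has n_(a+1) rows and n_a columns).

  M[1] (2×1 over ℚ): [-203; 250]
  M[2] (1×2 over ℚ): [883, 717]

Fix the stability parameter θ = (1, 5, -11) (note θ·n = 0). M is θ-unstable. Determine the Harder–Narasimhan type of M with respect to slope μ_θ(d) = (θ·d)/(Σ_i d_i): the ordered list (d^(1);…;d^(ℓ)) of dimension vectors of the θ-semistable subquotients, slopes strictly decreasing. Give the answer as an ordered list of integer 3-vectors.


Barcode: M ≅ I[1,3], I[2,2]. HN layers by μ_θ (2 steps, strictly decreasing):
  μ^(1)=5; μ^(2)=-5/3

((0, 1, 0); (1, 1, 1))


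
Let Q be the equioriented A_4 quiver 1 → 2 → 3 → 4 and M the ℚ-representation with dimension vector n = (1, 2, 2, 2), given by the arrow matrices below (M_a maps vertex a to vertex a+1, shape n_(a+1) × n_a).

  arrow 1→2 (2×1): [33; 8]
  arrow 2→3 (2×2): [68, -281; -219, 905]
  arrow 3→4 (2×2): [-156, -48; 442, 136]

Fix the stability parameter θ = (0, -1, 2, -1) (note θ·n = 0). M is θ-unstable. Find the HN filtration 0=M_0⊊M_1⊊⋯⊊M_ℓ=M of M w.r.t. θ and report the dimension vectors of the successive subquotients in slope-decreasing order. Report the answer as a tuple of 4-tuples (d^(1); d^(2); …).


Interval decomposition of M: I[1,3], I[2,4], I[4,4].
HN type (ℓ=4): μ^(1)=2; μ^(2)=1/2; μ^(3)=-1/2; μ^(4)=-1

((0, 0, 1, 0); (0, 0, 1, 1); (1, 1, 0, 0); (0, 1, 0, 1))


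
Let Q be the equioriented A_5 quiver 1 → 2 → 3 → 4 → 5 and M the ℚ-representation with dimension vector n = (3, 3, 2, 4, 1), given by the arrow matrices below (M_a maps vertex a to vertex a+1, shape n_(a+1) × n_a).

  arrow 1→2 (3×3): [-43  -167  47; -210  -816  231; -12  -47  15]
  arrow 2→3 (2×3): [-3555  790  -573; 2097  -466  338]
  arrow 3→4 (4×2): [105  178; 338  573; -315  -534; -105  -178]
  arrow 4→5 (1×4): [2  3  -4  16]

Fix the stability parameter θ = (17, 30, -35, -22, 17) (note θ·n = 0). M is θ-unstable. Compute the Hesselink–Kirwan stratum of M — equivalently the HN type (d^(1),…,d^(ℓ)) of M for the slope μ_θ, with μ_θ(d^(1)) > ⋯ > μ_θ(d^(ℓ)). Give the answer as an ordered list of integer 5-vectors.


Barcode: M ≅ I[1,2], I[1,4], I[1,5], I[4,4]^2. HN layers by μ_θ (4 steps, strictly decreasing):
  μ^(1)=30; μ^(2)=17; μ^(3)=-5/2; μ^(4)=-22

((0, 1, 0, 0, 0); (1, 0, 0, 0, 1); (2, 2, 2, 2, 0); (0, 0, 0, 2, 0))
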